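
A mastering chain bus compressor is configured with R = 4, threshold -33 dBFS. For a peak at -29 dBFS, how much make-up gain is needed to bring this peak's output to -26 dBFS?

6 dB

Without make-up, output = threshold + overshoot/4 = -33 + 1 = -32 dBFS.
Gap to target: 6 dB.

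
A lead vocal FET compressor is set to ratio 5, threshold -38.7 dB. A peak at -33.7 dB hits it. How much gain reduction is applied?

Overshoot = -33.7 − (-38.7) = 5 dB.
At 5:1, output sits 5/5 = 1 dB above threshold.
So the signal is attenuated by 5 − 1 = 4 dB.

4 dB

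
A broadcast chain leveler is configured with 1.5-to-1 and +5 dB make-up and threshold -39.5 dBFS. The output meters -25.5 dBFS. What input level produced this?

-26 dBFS

Stripping the +5 dB make-up gives -30.5 dBFS at the gain stage.
The compressed level sits -30.5 − (-39.5) = 9 dB over threshold.
Input overshoot = R × output overshoot = 13.5 dB → input = -39.5 + 13.5 = -26 dBFS.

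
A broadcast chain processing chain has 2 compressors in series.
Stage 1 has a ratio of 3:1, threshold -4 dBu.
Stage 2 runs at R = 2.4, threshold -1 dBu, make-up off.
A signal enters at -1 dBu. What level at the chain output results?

Stage 1: overshoot 3 dB → 3/3 = 1 dB → -3 dBu.
Stage 2: -3 dBu ≤ -1 dBu, so stage 2 doesn't engage; output -3 dBu.

-3 dBu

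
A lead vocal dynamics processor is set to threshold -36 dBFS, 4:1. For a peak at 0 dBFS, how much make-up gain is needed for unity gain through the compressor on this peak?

27 dB

Without make-up, output = threshold + overshoot/4 = -36 + 9 = -27 dBFS.
Gap to target: 27 dB.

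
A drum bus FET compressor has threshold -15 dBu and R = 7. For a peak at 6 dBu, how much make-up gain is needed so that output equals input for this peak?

18 dB

Without make-up, output = threshold + overshoot/7 = -15 + 3 = -12 dBu.
Gap to target: 18 dB.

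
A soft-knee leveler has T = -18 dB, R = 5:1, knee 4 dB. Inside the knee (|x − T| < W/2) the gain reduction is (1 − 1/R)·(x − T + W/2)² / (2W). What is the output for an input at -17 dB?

x − T + W/2 = -17 − (-18) + 2 = 3.
GR = (1 − 1/5) × 3² / 8 = 0.8 × 9 / 8 = 0.9 dB.
Output = -17 − 0.9 = -17.9 dB.

-17.9 dB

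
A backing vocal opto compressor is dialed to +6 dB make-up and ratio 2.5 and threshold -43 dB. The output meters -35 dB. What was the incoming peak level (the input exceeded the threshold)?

Before make-up, the level was -35 − 6 = -41 dB.
Post-compression overshoot = -41 − (-43) = 2 dB.
Undo the ratio: input overshoot = 2 × 2.5 = 5 dB, giving input = -38 dB.

-38 dB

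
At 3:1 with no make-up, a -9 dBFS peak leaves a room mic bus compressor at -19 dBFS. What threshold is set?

-24 dBFS

Input is 15 dB above T (since output overshoot × R = input overshoot: (-19 − T)·3 = -9 − T gives T = -24 dBFS).
Check: -24 + (-9 − (-24))/3 = -24 + 5 = -19 dBFS. ✓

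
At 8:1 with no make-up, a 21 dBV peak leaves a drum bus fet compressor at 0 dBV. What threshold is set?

-3 dBV

Gain reduction = 21 − 0 = 21 dB; output overshoot = GR / (R − 1) = 21 / 7 = 3 dB.
Threshold = output − output overshoot = 0 − 3 = -3 dBV.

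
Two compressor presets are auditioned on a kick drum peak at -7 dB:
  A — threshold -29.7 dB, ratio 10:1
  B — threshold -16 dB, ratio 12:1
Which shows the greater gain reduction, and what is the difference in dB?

A: GR = 22.7 − 22.7/10 = 20.43 dB.
B: GR = 9 − 9/12 = 8.25 dB.
Difference: 12.18 dB in favour of A.

A, by 12.18 dB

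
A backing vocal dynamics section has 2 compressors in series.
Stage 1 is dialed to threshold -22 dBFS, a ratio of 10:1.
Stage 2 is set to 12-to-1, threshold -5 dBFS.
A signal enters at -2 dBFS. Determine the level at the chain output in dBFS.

-20 dBFS

Stage 1: overshoot 20 dB → 20/10 = 2 dB → -20 dBFS.
Stage 2: -20 dBFS is at or below the -5 dBFS threshold — no compression; output -20 dBFS.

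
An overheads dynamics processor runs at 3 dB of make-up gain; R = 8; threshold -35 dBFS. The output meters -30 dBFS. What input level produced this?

-19 dBFS

Stripping the +3 dB make-up gives -33 dBFS at the gain stage.
Post-compression overshoot = -33 − (-35) = 2 dB.
Undo the ratio: input overshoot = 2 × 8 = 16 dB, giving input = -19 dBFS.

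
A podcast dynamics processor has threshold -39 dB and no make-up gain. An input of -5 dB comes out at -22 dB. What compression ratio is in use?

2:1

Input overshoot = -5 − (-39) = 34 dB; output overshoot = -22 − (-39) = 17 dB.
Ratio = 34 / 17 = 2.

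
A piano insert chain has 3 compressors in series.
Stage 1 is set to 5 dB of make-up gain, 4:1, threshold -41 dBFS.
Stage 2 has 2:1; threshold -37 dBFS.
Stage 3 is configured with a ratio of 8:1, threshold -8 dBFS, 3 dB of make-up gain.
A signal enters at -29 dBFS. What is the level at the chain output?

Stage 1: overshoot 12 dB → 12/4 = 3 dB → -38 dBFS; +5 dB make-up → -33 dBFS.
Stage 2: -33 dBFS is 4 dB over -37 dBFS; at 2:1 that becomes 2 dB over, giving -35 dBFS.
Stage 3: -35 dBFS is at or below the -8 dBFS threshold — no compression; make-up brings it to -32 dBFS.

-32 dBFS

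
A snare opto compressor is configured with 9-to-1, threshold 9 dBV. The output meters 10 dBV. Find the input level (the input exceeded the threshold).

Post-compression overshoot = 10 − 9 = 1 dB.
Input overshoot = R × output overshoot = 9 dB → input = 9 + 9 = 18 dBV.

18 dBV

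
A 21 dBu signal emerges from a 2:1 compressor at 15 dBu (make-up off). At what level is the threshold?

9 dBu

Let T be the threshold. Output overshoot = (input overshoot)/R, so 15 − T = (21 − T)/2.
2·(15 − T) = 21 − T → 1·T = 30 − 21 = 9.
T = 9/1 = 9 dBu.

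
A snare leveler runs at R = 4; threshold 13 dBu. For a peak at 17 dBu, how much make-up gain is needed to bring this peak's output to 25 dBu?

11 dB

Without make-up, output = threshold + overshoot/4 = 13 + 1 = 14 dBu.
Gap to target: 11 dB.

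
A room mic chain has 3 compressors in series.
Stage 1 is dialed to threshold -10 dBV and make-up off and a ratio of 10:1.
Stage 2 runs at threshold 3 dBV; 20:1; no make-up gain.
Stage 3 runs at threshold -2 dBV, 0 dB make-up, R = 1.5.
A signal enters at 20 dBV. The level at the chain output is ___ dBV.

Stage 1: 30 dB above -10 dBV, reduced 10:1 to 3 dB above → -7 dBV.
Stage 2: -7 dBV ≤ 3 dBV, so stage 2 doesn't engage; output -7 dBV.
Stage 3: -7 dBV is at or below the -2 dBV threshold — no compression; output -7 dBV.

-7 dBV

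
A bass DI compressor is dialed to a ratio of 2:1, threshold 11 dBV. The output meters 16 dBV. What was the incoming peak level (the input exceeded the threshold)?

The compressed level sits 16 − 11 = 5 dB over threshold.
Before 2:1 compression the overshoot was 5 × 2 = 10 dB, so input = 11 + 10 = 21 dBV.

21 dBV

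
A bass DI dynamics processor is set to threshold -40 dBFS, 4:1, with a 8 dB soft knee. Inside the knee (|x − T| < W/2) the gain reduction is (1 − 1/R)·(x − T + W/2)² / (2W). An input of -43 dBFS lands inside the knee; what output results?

x − T + W/2 = -43 − (-40) + 4 = 1.
GR = (1 − 1/4) × 1² / 16 = 0.75 × 1 / 16 = 0.046875 dB.
Output = -43 − 0.046875 = -43.046875 dBFS.

-43.046875 dBFS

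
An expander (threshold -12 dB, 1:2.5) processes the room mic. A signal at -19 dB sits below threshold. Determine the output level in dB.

-29.5 dB

Undershoot = (-12) − (-19) = 7 dB.
At 1:2.5, that expands to 17.5 dB under threshold.
Output = -12 − 17.5 = -29.5 dB.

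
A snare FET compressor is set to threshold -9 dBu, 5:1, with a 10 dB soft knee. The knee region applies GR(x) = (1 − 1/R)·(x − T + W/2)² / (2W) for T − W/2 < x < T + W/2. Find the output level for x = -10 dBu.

x − T + W/2 = -10 − (-9) + 5 = 4.
GR = (1 − 1/5) × 4² / 20 = 0.8 × 16 / 20 = 0.64 dB.
Output = -10 − 0.64 = -10.64 dBu.

-10.64 dBu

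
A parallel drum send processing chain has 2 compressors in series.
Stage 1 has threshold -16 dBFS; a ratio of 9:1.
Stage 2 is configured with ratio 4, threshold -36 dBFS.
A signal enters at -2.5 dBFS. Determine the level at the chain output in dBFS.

Stage 1: overshoot 13.5 dB → 13.5/9 = 1.5 dB → -14.5 dBFS.
Stage 2: -14.5 dBFS is 21.5 dB over -36 dBFS; at 4:1 that becomes 5.375 dB over, giving -30.625 dBFS.

-30.625 dBFS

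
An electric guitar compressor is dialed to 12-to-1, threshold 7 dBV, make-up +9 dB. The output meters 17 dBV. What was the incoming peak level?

Stripping the +9 dB make-up gives 8 dBV at the gain stage.
That's 1 dB above the 7 dBV threshold.
Undo the ratio: input overshoot = 1 × 12 = 12 dB, giving input = 19 dBV.

19 dBV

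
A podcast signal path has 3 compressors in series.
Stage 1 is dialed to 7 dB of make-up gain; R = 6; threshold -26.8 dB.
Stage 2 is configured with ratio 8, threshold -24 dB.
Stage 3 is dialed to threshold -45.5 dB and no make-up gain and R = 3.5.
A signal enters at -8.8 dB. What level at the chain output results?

-39.1 dB

Stage 1: 18 dB above -26.8 dB, reduced 6:1 to 3 dB above → -23.8 dB; +7 dB make-up → -16.8 dB.
Stage 2: -16.8 dB is 7.2 dB over -24 dB; at 8:1 that becomes 0.9 dB over, giving -23.1 dB.
Stage 3: 22.4 dB above -45.5 dB, reduced 3.5:1 to 6.4 dB above → -39.1 dB.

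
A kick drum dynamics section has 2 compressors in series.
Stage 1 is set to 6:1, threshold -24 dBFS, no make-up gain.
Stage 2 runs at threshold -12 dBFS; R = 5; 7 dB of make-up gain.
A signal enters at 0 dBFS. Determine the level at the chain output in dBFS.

Stage 1: overshoot 24 dB → 24/6 = 4 dB → -20 dBFS.
Stage 2: -20 dBFS ≤ -12 dBFS, so stage 2 doesn't engage; make-up brings it to -13 dBFS.

-13 dBFS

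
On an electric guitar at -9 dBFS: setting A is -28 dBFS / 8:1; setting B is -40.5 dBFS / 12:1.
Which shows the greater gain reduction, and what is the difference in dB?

B, by 12.25 dB

A: GR = 19 − 19/8 = 16.625 dB.
B: GR = 31.5 − 31.5/12 = 28.875 dB.
B reduces 12.25 dB more.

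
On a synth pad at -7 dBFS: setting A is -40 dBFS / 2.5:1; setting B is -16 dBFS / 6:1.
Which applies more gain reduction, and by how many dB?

A: GR = 33 − 33/2.5 = 19.8 dB.
B: GR = 9 − 9/6 = 7.5 dB.
Difference: 12.3 dB in favour of A.

A, by 12.3 dB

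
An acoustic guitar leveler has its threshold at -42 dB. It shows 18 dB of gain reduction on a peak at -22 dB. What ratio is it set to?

10:1

Input overshoot = -22 − (-42) = 20 dB.
Output overshoot = 20 − 18 = 2 dB.
Ratio = input overshoot / output overshoot = 20 / 2 = 10.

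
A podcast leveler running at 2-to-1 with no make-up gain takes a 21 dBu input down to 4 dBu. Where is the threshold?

Let T be the threshold. Output overshoot = (input overshoot)/R, so 4 − T = (21 − T)/2.
2·(4 − T) = 21 − T → 1·T = 8 − 21 = -13.
T = -13/1 = -13 dBu.

-13 dBu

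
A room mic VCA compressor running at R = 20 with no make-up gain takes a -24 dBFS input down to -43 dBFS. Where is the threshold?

Gain reduction = -24 − (-43) = 19 dB; output overshoot = GR / (R − 1) = 19 / 19 = 1 dB.
Threshold = output − output overshoot = -43 − 1 = -44 dBFS.

-44 dBFS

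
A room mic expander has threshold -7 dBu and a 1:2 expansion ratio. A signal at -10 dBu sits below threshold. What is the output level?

-13 dBu

The input is 3 dB below the -7 dBu threshold.
A 1:2 expander multiplies undershoot by 2: 3 × 2 = 6 dB below threshold.
Output = -7 − 6 = -13 dBu.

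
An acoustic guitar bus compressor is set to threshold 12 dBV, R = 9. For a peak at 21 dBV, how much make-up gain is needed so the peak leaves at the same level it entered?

8 dB

The peak compresses to 12 + 9/9 = 13 dBV.
To reach 21 dBV requires 21 − 13 = 8 dB of make-up.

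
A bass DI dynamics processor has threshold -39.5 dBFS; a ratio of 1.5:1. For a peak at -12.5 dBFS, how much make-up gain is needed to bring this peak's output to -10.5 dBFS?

Overshoot 27 dB → 27/1.5 = 18 dB after compression, so the compressed level is -39.5 + 18 = -21.5 dBFS.
Make-up = target − compressed = -10.5 − (-21.5) = 11 dB.

11 dB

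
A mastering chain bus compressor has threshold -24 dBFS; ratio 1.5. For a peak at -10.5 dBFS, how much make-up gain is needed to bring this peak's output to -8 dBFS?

The peak compresses to -24 + 13.5/1.5 = -15 dBFS.
To reach -8 dBFS requires -8 − (-15) = 7 dB of make-up.

7 dB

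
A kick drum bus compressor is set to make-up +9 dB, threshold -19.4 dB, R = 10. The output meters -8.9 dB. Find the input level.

Remove make-up: -8.9 − 9 = -17.9 dB.
That's 1.5 dB above the -19.4 dB threshold.
Input overshoot = R × output overshoot = 15 dB → input = -19.4 + 15 = -4.4 dB.

-4.4 dB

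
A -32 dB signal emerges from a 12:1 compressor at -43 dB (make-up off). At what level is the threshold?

-44 dB

Input is 12 dB above T (since output overshoot × R = input overshoot: (-43 − T)·12 = -32 − T gives T = -44 dB).
Check: -44 + (-32 − (-44))/12 = -44 + 1 = -43 dB. ✓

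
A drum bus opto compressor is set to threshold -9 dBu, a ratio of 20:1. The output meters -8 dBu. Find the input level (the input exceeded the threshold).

11 dBu

That's 1 dB above the -9 dBu threshold.
Input overshoot = R × output overshoot = 20 dB → input = -9 + 20 = 11 dBu.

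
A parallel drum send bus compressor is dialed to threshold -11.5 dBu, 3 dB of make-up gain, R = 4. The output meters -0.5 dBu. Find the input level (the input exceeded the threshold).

20.5 dBu

Stripping the +3 dB make-up gives -3.5 dBu at the gain stage.
Post-compression overshoot = -3.5 − (-11.5) = 8 dB.
Input overshoot = R × output overshoot = 32 dB → input = -11.5 + 32 = 20.5 dBu.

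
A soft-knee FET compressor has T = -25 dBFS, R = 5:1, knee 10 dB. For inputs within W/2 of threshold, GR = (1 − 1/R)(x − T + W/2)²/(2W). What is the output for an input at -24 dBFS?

x − T + W/2 = -24 − (-25) + 5 = 6.
GR = (1 − 1/5) × 6² / 20 = 0.8 × 36 / 20 = 1.44 dB.
Output = -24 − 1.44 = -25.44 dBFS.

-25.44 dBFS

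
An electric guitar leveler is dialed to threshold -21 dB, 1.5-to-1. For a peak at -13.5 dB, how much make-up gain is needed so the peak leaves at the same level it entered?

Without make-up, output = threshold + overshoot/1.5 = -21 + 5 = -16 dB.
Gap to target: 2.5 dB.

2.5 dB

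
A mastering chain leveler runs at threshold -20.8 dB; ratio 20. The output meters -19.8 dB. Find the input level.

The compressed level sits -19.8 − (-20.8) = 1 dB over threshold.
Before 20:1 compression the overshoot was 1 × 20 = 20 dB, so input = -20.8 + 20 = -0.8 dB.

-0.8 dB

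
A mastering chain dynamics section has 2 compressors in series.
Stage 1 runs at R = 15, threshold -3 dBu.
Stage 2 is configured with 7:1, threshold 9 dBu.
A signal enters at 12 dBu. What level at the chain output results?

-2 dBu

Stage 1: overshoot 15 dB → 15/15 = 1 dB → -2 dBu.
Stage 2: -2 dBu is at or below the 9 dBu threshold — no compression; output -2 dBu.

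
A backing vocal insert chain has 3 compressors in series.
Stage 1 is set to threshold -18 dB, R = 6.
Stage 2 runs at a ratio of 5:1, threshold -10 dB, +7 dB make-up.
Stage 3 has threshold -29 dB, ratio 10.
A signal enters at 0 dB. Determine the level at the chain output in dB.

Stage 1: 18 dB above -18 dB, reduced 6:1 to 3 dB above → -15 dB.
Stage 2: -15 dB ≤ -10 dB, so stage 2 doesn't engage; make-up brings it to -8 dB.
Stage 3: -8 dB is 21 dB over -29 dB; at 10:1 that becomes 2.1 dB over, giving -26.9 dB.

-26.9 dB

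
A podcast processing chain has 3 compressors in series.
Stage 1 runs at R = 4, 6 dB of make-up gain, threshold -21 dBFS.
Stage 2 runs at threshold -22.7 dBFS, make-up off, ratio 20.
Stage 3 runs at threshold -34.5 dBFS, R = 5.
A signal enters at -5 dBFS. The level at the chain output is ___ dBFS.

-32.023 dBFS

Stage 1: 16 dB above -21 dBFS, reduced 4:1 to 4 dB above → -17 dBFS; +6 dB make-up → -11 dBFS.
Stage 2: -11 dBFS is 11.7 dB over -22.7 dBFS; at 20:1 that becomes 0.585 dB over, giving -22.115 dBFS.
Stage 3: 12.385 dB above -34.5 dBFS, reduced 5:1 to 2.477 dB above → -32.023 dBFS.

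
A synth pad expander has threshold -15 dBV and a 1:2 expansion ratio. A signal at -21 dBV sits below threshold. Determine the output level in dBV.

-27 dBV

Below threshold, a 1:2 expander applies gain = (2−1)×(T − x) of attenuation.
(2−1) × 6 = 6 dB, so output = -21 − 6 = -27 dBV.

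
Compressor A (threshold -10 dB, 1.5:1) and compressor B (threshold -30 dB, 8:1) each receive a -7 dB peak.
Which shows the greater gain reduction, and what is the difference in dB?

A: 3 dB over, compressed to 2 dB over, so 1 dB of GR.
B: 23 dB over, compressed to 2.875 dB over, so 20.125 dB of GR.
Difference: 19.125 dB in favour of B.

B, by 19.125 dB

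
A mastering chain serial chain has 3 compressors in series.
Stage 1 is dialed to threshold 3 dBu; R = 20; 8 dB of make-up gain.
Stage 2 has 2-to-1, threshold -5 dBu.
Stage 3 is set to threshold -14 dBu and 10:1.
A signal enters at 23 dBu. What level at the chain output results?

Stage 1: overshoot 20 dB → 20/20 = 1 dB → 4 dBu; +8 dB make-up → 12 dBu.
Stage 2: 12 dBu is 17 dB over -5 dBu; at 2:1 that becomes 8.5 dB over, giving 3.5 dBu.
Stage 3: 3.5 dBu is 17.5 dB over -14 dBu; at 10:1 that becomes 1.75 dB over, giving -12.25 dBu.

-12.25 dBu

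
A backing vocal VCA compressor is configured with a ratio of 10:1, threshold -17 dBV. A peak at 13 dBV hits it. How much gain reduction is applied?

27 dB

Overshoot = 13 − (-17) = 30 dB.
At 10:1, output sits 30/10 = 3 dB above threshold.
GR = overshoot in − overshoot out = 30 − 3 = 27 dB.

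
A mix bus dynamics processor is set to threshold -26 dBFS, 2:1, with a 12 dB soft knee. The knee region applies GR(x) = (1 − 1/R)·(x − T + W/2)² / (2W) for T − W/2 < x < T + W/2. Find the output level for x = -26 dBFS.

x − T + W/2 = -26 − (-26) + 6 = 6.
GR = (1 − 1/2) × 6² / 24 = 0.5 × 36 / 24 = 0.75 dB.
Output = -26 − 0.75 = -26.75 dBFS.

-26.75 dBFS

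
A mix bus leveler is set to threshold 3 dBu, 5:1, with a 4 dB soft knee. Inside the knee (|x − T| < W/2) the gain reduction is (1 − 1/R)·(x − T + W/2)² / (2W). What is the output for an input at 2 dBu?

x − T + W/2 = 2 − 3 + 2 = 1.
GR = (1 − 1/5) × 1² / 8 = 0.8 × 1 / 8 = 0.1 dB.
Output = 2 − 0.1 = 1.9 dBu.

1.9 dBu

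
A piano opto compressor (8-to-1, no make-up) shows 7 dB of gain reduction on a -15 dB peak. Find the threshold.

-23 dB

Let T be the threshold. Output overshoot = (input overshoot)/R, so -22 − T = (-15 − T)/8.
8·(-22 − T) = -15 − T → 7·T = -176 − (-15) = -161.
T = -161/7 = -23 dB.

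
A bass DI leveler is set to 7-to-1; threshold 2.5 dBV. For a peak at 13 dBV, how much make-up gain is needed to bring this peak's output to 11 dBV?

7 dB

Overshoot 10.5 dB → 10.5/7 = 1.5 dB after compression, so the compressed level is 2.5 + 1.5 = 4 dBV.
Make-up = target − compressed = 11 − 4 = 7 dB.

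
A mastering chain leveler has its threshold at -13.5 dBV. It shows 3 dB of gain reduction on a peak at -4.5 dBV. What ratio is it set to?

Input overshoot = -4.5 − (-13.5) = 9 dB.
Output overshoot = 9 − 3 = 6 dB.
Ratio = input overshoot / output overshoot = 9 / 6 = 1.5.

1.5:1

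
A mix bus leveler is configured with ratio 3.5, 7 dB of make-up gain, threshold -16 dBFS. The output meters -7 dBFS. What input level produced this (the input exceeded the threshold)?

Remove make-up: -7 − 7 = -14 dBFS.
Post-compression overshoot = -14 − (-16) = 2 dB.
Undo the ratio: input overshoot = 2 × 3.5 = 7 dB, giving input = -9 dBFS.

-9 dBFS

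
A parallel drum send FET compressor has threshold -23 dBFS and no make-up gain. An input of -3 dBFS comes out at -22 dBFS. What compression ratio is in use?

Input overshoot = -3 − (-23) = 20 dB; output overshoot = -22 − (-23) = 1 dB.
Ratio = 20 / 1 = 20.

20:1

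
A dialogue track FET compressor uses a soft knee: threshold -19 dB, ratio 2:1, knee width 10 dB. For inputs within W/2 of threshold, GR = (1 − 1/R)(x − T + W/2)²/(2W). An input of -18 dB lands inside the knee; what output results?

-18.9 dB

x − T + W/2 = -18 − (-19) + 5 = 6.
GR = (1 − 1/2) × 6² / 20 = 0.5 × 36 / 20 = 0.9 dB.
Output = -18 − 0.9 = -18.9 dB.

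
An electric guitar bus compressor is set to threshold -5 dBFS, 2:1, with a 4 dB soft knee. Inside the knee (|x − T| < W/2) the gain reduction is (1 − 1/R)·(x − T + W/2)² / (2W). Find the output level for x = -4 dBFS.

x − T + W/2 = -4 − (-5) + 2 = 3.
GR = (1 − 1/2) × 3² / 8 = 0.5 × 9 / 8 = 0.5625 dB.
Output = -4 − 0.5625 = -4.5625 dBFS.

-4.5625 dBFS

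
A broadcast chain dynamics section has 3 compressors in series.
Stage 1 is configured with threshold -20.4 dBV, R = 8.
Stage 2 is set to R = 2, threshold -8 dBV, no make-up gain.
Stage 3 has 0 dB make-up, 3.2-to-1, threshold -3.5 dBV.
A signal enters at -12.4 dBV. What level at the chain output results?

-19.4 dBV

Stage 1: 8 dB above -20.4 dBV, reduced 8:1 to 1 dB above → -19.4 dBV.
Stage 2: -19.4 dBV ≤ -8 dBV, so stage 2 doesn't engage; output -19.4 dBV.
Stage 3: -19.4 dBV is at or below the -3.5 dBV threshold — no compression; output -19.4 dBV.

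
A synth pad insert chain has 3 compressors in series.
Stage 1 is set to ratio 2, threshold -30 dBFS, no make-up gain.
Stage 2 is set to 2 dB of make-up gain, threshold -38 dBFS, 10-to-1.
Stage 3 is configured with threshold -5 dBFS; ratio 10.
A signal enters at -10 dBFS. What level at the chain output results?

Stage 1: -10 dBFS is 20 dB over -30 dBFS; at 2:1 that becomes 10 dB over, giving -20 dBFS.
Stage 2: 18 dB above -38 dBFS, reduced 10:1 to 1.8 dB above → -36.2 dBFS; +2 dB make-up → -34.2 dBFS.
Stage 3: below threshold (-34.2 ≤ -5); passes unchanged; output -34.2 dBFS.

-34.2 dBFS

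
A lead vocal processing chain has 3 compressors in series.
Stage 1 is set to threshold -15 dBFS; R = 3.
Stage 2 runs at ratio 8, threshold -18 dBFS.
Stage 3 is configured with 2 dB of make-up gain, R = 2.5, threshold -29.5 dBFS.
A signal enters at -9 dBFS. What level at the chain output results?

Stage 1: -9 dBFS is 6 dB over -15 dBFS; at 3:1 that becomes 2 dB over, giving -13 dBFS.
Stage 2: overshoot 5 dB → 5/8 = 0.625 dB → -17.375 dBFS.
Stage 3: overshoot 12.125 dB → 12.125/2.5 = 4.85 dB → -24.65 dBFS; +2 dB make-up → -22.65 dBFS.

-22.65 dBFS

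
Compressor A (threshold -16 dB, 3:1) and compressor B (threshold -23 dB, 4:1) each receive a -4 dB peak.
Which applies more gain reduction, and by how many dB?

B, by 6.25 dB

A: overshoot 12 dB → output overshoot 4 dB → GR 8 dB.
B: overshoot 19 dB → output overshoot 4.75 dB → GR 14.25 dB.
B applies 6.25 dB more gain reduction.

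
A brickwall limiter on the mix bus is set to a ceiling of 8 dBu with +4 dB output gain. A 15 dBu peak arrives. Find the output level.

12 dBu

A brickwall limiter is an ∞:1 compressor: any input above the ceiling is clamped to 8 dBu.
Output gain then adds 4 dB: 8 + 4 = 12 dBu.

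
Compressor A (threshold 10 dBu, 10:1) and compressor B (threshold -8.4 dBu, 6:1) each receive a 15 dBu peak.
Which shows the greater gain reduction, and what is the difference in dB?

B, by 15 dB

A: 5 dB over, compressed to 0.5 dB over, so 4.5 dB of GR.
B: 23.4 dB over, compressed to 3.9 dB over, so 19.5 dB of GR.
Difference: 15 dB in favour of B.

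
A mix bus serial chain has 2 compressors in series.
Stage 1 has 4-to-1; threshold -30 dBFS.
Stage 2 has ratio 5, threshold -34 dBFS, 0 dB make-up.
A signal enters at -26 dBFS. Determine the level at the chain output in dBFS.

Stage 1: overshoot 4 dB → 4/4 = 1 dB → -29 dBFS.
Stage 2: -29 dBFS is 5 dB over -34 dBFS; at 5:1 that becomes 1 dB over, giving -33 dBFS.

-33 dBFS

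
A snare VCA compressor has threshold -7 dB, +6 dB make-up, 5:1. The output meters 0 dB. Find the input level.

-2 dB

Before make-up, the level was 0 − 6 = -6 dB.
The compressed level sits -6 − (-7) = 1 dB over threshold.
Undo the ratio: input overshoot = 1 × 5 = 5 dB, giving input = -2 dB.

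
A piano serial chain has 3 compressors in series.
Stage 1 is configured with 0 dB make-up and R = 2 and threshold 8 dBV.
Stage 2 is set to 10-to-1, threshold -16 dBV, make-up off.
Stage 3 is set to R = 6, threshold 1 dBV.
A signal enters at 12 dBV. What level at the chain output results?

Stage 1: overshoot 4 dB → 4/2 = 2 dB → 10 dBV.
Stage 2: overshoot 26 dB → 26/10 = 2.6 dB → -13.4 dBV.
Stage 3: below threshold (-13.4 ≤ 1); passes unchanged; output -13.4 dBV.

-13.4 dBV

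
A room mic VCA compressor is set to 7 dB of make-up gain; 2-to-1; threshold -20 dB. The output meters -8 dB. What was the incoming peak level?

Stripping the +7 dB make-up gives -15 dB at the gain stage.
The compressed level sits -15 − (-20) = 5 dB over threshold.
Input overshoot = R × output overshoot = 10 dB → input = -20 + 10 = -10 dB.

-10 dB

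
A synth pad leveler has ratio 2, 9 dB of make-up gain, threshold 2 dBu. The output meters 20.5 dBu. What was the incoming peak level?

21 dBu

Stripping the +9 dB make-up gives 11.5 dBu at the gain stage.
That's 9.5 dB above the 2 dBu threshold.
Undo the ratio: input overshoot = 9.5 × 2 = 19 dB, giving input = 21 dBu.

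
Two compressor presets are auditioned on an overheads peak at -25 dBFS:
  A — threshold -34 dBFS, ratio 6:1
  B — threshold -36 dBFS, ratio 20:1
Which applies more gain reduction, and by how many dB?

B, by 2.95 dB

A: GR = 9 − 9/6 = 7.5 dB.
B: GR = 11 − 11/20 = 10.45 dB.
B reduces 2.95 dB more.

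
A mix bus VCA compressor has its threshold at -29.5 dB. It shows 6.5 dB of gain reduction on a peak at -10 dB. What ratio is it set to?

Input overshoot = -10 − (-29.5) = 19.5 dB.
Output overshoot = 19.5 − 6.5 = 13 dB.
Ratio = input overshoot / output overshoot = 19.5 / 13 = 1.5.

1.5:1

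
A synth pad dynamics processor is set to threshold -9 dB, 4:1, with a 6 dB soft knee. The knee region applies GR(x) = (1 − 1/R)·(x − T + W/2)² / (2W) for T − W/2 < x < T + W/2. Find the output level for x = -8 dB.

-9 dB

x − T + W/2 = -8 − (-9) + 3 = 4.
GR = (1 − 1/4) × 4² / 12 = 0.75 × 16 / 12 = 1 dB.
Output = -8 − 1 = -9 dB.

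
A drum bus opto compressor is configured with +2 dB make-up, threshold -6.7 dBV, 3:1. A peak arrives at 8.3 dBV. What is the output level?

0.3 dBV

Overshoot: 8.3 − (-6.7) = 15 dB.
3:1 compression reduces that to 15/3 = 5 dB over.
Output = -6.7 + 5 = -1.7 dBV; make-up adds 2 dB, giving 0.3 dBV.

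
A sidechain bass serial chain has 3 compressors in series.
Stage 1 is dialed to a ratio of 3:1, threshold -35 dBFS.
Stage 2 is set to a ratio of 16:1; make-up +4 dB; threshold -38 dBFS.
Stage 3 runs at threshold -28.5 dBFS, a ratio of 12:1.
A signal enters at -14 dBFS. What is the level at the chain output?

-33.375 dBFS

Stage 1: 21 dB above -35 dBFS, reduced 3:1 to 7 dB above → -28 dBFS.
Stage 2: -28 dBFS is 10 dB over -38 dBFS; at 16:1 that becomes 0.625 dB over, giving -37.375 dBFS; +4 dB make-up → -33.375 dBFS.
Stage 3: below threshold (-33.375 ≤ -28.5); passes unchanged; output -33.375 dBFS.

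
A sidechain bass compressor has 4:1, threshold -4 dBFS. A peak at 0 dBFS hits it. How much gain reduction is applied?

3 dB

Overshoot = 0 − (-4) = 4 dB.
At 4:1, output sits 4/4 = 1 dB above threshold.
So the signal is attenuated by 4 − 1 = 3 dB.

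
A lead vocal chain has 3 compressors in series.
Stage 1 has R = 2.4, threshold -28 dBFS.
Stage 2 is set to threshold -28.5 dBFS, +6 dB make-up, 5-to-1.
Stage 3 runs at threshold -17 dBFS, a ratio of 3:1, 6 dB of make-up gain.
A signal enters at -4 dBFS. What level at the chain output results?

-14.4 dBFS

Stage 1: overshoot 24 dB → 24/2.4 = 10 dB → -18 dBFS.
Stage 2: 10.5 dB above -28.5 dBFS, reduced 5:1 to 2.1 dB above → -26.4 dBFS; +6 dB make-up → -20.4 dBFS.
Stage 3: -20.4 dBFS ≤ -17 dBFS, so stage 3 doesn't engage; make-up brings it to -14.4 dBFS.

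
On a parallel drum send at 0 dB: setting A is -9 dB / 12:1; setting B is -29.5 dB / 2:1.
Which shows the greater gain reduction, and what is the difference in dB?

B, by 6.5 dB

A: GR = 9 − 9/12 = 8.25 dB.
B: GR = 29.5 − 29.5/2 = 14.75 dB.
Difference: 6.5 dB in favour of B.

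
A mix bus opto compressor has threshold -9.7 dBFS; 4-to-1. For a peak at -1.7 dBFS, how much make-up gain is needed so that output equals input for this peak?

The peak compresses to -9.7 + 8/4 = -7.7 dBFS.
To reach -1.7 dBFS requires -1.7 − (-7.7) = 6 dB of make-up.

6 dB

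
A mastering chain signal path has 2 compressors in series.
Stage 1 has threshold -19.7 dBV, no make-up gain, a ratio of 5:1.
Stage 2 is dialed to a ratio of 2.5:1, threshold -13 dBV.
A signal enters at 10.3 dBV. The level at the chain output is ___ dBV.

Stage 1: 10.3 dBV is 30 dB over -19.7 dBV; at 5:1 that becomes 6 dB over, giving -13.7 dBV.
Stage 2: below threshold (-13.7 ≤ -13); passes unchanged; output -13.7 dBV.

-13.7 dBV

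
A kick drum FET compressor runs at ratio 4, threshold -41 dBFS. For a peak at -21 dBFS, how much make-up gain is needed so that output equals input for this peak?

Without make-up, output = threshold + overshoot/4 = -41 + 5 = -36 dBFS.
Gap to target: 15 dB.

15 dB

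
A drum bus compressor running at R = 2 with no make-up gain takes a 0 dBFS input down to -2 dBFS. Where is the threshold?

-4 dBFS

Input is 4 dB above T (since output overshoot × R = input overshoot: (-2 − T)·2 = 0 − T gives T = -4 dBFS).
Check: -4 + (0 − (-4))/2 = -4 + 2 = -2 dBFS. ✓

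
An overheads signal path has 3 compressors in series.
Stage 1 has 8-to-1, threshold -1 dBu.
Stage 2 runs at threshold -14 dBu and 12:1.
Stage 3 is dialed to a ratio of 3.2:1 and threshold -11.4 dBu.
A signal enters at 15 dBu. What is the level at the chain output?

Stage 1: 15 dBu is 16 dB over -1 dBu; at 8:1 that becomes 2 dB over, giving 1 dBu.
Stage 2: 15 dB above -14 dBu, reduced 12:1 to 1.25 dB above → -12.75 dBu.
Stage 3: -12.75 dBu is at or below the -11.4 dBu threshold — no compression; output -12.75 dBu.

-12.75 dBu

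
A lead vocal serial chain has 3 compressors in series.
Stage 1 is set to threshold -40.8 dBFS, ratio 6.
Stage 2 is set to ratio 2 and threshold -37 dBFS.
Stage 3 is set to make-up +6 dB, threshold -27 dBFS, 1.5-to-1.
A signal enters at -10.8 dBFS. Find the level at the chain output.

-30.4 dBFS

Stage 1: -10.8 dBFS is 30 dB over -40.8 dBFS; at 6:1 that becomes 5 dB over, giving -35.8 dBFS.
Stage 2: -35.8 dBFS is 1.2 dB over -37 dBFS; at 2:1 that becomes 0.6 dB over, giving -36.4 dBFS.
Stage 3: -36.4 dBFS is at or below the -27 dBFS threshold — no compression; make-up brings it to -30.4 dBFS.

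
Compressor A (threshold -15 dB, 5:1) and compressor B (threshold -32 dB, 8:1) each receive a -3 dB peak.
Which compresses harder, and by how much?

B, by 15.775 dB

A: overshoot 12 dB → output overshoot 2.4 dB → GR 9.6 dB.
B: overshoot 29 dB → output overshoot 3.625 dB → GR 25.375 dB.
Difference: 15.775 dB in favour of B.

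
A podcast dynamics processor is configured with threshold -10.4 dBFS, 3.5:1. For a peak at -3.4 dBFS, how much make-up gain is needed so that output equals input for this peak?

Overshoot 7 dB → 7/3.5 = 2 dB after compression, so the compressed level is -10.4 + 2 = -8.4 dBFS.
Make-up = target − compressed = -3.4 − (-8.4) = 5 dB.

5 dB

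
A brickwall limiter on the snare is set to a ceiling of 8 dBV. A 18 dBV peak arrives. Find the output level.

A brickwall limiter is an ∞:1 compressor: any input above the ceiling is clamped to 8 dBV.

8 dBV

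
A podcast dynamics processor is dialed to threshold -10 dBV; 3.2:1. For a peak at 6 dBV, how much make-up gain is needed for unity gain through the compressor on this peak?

11 dB

The peak compresses to -10 + 16/3.2 = -5 dBV.
To reach 6 dBV requires 6 − (-5) = 11 dB of make-up.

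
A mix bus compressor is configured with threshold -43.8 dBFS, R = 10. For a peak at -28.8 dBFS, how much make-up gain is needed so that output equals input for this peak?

13.5 dB

Overshoot 15 dB → 15/10 = 1.5 dB after compression, so the compressed level is -43.8 + 1.5 = -42.3 dBFS.
Make-up = target − compressed = -28.8 − (-42.3) = 13.5 dB.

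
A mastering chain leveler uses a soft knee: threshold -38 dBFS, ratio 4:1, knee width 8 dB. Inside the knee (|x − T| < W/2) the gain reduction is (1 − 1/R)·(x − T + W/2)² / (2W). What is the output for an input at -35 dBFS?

x − T + W/2 = -35 − (-38) + 4 = 7.
GR = (1 − 1/4) × 7² / 16 = 0.75 × 49 / 16 = 2.296875 dB.
Output = -35 − 2.296875 = -37.296875 dBFS.

-37.296875 dBFS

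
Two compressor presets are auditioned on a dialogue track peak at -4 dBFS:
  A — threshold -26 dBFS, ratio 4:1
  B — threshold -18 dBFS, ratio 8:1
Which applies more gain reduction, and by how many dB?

A: GR = 22 − 22/4 = 16.5 dB.
B: GR = 14 − 14/8 = 12.25 dB.
Difference: 4.25 dB in favour of A.

A, by 4.25 dB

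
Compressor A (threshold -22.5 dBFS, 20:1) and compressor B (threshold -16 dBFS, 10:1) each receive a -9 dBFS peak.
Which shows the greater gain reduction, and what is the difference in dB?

A, by 6.525 dB

A: GR = 13.5 − 13.5/20 = 12.825 dB.
B: GR = 7 − 7/10 = 6.3 dB.
A reduces 6.525 dB more.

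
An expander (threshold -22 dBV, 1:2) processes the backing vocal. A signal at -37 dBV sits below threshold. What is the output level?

Below threshold, a 1:2 expander applies gain = (2−1)×(T − x) of attenuation.
(2−1) × 15 = 15 dB, so output = -37 − 15 = -52 dBV.

-52 dBV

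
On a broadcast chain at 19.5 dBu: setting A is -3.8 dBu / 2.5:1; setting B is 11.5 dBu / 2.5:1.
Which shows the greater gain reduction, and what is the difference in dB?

A: GR = 23.3 − 23.3/2.5 = 13.98 dB.
B: GR = 8 − 8/2.5 = 4.8 dB.
A reduces 9.18 dB more.

A, by 9.18 dB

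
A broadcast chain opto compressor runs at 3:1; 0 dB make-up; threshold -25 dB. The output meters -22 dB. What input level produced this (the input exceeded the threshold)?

Post-compression overshoot = -22 − (-25) = 3 dB.
Before 3:1 compression the overshoot was 3 × 3 = 9 dB, so input = -25 + 9 = -16 dB.

-16 dB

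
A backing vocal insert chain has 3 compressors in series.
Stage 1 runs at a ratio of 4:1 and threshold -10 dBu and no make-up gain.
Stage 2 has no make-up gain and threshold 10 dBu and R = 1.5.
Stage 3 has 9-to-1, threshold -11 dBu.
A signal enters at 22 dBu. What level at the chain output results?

Stage 1: overshoot 32 dB → 32/4 = 8 dB → -2 dBu.
Stage 2: -2 dBu is at or below the 10 dBu threshold — no compression; output -2 dBu.
Stage 3: 9 dB above -11 dBu, reduced 9:1 to 1 dB above → -10 dBu.

-10 dBu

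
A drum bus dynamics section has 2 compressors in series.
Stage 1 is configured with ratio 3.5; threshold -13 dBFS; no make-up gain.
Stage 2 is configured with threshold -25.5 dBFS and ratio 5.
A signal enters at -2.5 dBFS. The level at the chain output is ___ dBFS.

-22.4 dBFS

Stage 1: -2.5 dBFS is 10.5 dB over -13 dBFS; at 3.5:1 that becomes 3 dB over, giving -10 dBFS.
Stage 2: -10 dBFS is 15.5 dB over -25.5 dBFS; at 5:1 that becomes 3.1 dB over, giving -22.4 dBFS.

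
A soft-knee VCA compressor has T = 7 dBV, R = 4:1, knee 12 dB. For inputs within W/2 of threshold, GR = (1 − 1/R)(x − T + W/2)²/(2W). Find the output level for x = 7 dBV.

5.875 dBV

x − T + W/2 = 7 − 7 + 6 = 6.
GR = (1 − 1/4) × 6² / 24 = 0.75 × 36 / 24 = 1.125 dB.
Output = 7 − 1.125 = 5.875 dBV.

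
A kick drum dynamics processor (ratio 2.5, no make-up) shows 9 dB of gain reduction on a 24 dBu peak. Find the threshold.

9 dBu

Let T be the threshold. Output overshoot = (input overshoot)/R, so 15 − T = (24 − T)/2.5.
2.5·(15 − T) = 24 − T → 1.5·T = 37.5 − 24 = 13.5.
T = 13.5/1.5 = 9 dBu.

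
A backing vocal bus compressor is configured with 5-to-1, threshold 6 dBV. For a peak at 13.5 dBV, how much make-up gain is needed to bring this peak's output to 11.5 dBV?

Without make-up, output = threshold + overshoot/5 = 6 + 1.5 = 7.5 dBV.
Gap to target: 4 dB.

4 dB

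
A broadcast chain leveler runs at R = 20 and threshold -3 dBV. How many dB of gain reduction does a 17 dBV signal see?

19 dB

Overshoot = 17 − (-3) = 20 dB.
At 20:1, output sits 20/20 = 1 dB above threshold.
GR = overshoot in − overshoot out = 20 − 1 = 19 dB.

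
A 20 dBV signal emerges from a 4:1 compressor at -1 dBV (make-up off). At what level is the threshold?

Gain reduction = 20 − (-1) = 21 dB; output overshoot = GR / (R − 1) = 21 / 3 = 7 dB.
Threshold = output − output overshoot = -1 − 7 = -8 dBV.

-8 dBV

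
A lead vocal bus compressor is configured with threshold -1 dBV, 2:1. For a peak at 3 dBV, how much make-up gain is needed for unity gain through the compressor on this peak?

2 dB

Overshoot 4 dB → 4/2 = 2 dB after compression, so the compressed level is -1 + 2 = 1 dBV.
Make-up = target − compressed = 3 − 1 = 2 dB.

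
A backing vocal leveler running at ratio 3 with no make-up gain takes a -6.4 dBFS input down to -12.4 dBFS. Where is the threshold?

-15.4 dBFS

Input is 9 dB above T (since output overshoot × R = input overshoot: (-12.4 − T)·3 = -6.4 − T gives T = -15.4 dBFS).
Check: -15.4 + (-6.4 − (-15.4))/3 = -15.4 + 3 = -12.4 dBFS. ✓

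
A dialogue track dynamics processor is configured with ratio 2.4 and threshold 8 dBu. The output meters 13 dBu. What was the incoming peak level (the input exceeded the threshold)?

20 dBu

That's 5 dB above the 8 dBu threshold.
Before 2.4:1 compression the overshoot was 5 × 2.4 = 12 dB, so input = 8 + 12 = 20 dBu.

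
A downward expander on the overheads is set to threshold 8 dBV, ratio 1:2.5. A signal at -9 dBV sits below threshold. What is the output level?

-34.5 dBV

Below threshold, a 1:2.5 expander applies gain = (2.5−1)×(T − x) of attenuation.
(2.5−1) × 17 = 25.5 dB, so output = -9 − 25.5 = -34.5 dBV.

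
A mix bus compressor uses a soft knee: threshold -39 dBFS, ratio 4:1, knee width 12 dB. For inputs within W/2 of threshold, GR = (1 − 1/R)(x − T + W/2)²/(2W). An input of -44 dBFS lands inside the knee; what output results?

x − T + W/2 = -44 − (-39) + 6 = 1.
GR = (1 − 1/4) × 1² / 24 = 0.75 × 1 / 24 = 0.03125 dB.
Output = -44 − 0.03125 = -44.03125 dBFS.

-44.03125 dBFS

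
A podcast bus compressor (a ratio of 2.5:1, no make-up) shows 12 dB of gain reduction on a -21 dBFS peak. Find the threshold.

Input is 20 dB above T (since output overshoot × R = input overshoot: (-33 − T)·2.5 = -21 − T gives T = -41 dBFS).
Check: -41 + (-21 − (-41))/2.5 = -41 + 8 = -33 dBFS. ✓

-41 dBFS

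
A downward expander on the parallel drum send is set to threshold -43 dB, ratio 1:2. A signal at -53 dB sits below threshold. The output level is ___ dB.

-63 dB

Undershoot = (-43) − (-53) = 10 dB.
At 1:2, that expands to 20 dB under threshold.
Output = -43 − 20 = -63 dB.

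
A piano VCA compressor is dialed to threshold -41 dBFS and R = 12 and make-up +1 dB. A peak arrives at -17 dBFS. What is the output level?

-38 dBFS

The input is 24 dB above the -41 dBFS threshold.
At 12:1 the overshoot is divided by 12, leaving 2 dB above threshold.
That puts the output at -39 dBFS; make-up adds 1 dB, giving -38 dBFS.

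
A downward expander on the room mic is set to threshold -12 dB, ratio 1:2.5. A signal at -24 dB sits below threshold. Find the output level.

The input is 12 dB below the -12 dB threshold.
A 1:2.5 expander multiplies undershoot by 2.5: 12 × 2.5 = 30 dB below threshold.
Output = -12 − 30 = -42 dB.

-42 dB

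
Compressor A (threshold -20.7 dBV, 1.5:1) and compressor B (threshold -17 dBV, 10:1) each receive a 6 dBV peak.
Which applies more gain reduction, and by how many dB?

B, by 11.8 dB

A: overshoot 26.7 dB → output overshoot 17.8 dB → GR 8.9 dB.
B: overshoot 23 dB → output overshoot 2.3 dB → GR 20.7 dB.
B applies 11.8 dB more gain reduction.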